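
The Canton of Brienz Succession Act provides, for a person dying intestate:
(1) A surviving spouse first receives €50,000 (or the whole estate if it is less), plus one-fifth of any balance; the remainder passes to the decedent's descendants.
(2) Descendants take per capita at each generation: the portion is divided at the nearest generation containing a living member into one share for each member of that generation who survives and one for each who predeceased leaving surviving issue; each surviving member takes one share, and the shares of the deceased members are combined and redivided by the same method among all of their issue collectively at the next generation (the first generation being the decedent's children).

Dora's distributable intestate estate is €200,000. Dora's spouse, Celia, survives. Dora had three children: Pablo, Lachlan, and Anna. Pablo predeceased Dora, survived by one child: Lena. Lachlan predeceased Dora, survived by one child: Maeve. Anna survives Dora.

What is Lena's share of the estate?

Lena receives €40,000.

Celia first takes €50,000, leaving a balance of €150,000. Celia then takes one-fifth of the balance (€30,000), for a total of €80,000. The remaining €120,000 passes to the descendants.
The descendants' portion (€120,000) is divided at the children's generation into 3 shares of €40,000. Anna takes €40,000. The 2 shares of the deceased (Pablo and Lachlan) are combined into a pool of €80,000.
That pool (€80,000) is divided at the grandchildren's generation equally among Lena and Maeve: €40,000 each.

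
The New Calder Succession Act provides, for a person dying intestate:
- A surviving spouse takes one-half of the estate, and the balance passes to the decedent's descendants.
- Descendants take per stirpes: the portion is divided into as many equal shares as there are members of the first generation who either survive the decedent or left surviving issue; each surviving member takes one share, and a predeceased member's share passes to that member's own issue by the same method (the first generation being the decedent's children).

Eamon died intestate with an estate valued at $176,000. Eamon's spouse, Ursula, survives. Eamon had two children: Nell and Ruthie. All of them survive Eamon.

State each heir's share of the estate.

Ursula takes one-half of $176,000 = $88,000. The remaining $88,000 passes to the descendants.
The descendants' portion ($88,000) is divided into 2 shares of $44,000: Nell and Ruthie each take $44,000.

Ursula: $88,000; Nell: $44,000; Ruthie: $44,000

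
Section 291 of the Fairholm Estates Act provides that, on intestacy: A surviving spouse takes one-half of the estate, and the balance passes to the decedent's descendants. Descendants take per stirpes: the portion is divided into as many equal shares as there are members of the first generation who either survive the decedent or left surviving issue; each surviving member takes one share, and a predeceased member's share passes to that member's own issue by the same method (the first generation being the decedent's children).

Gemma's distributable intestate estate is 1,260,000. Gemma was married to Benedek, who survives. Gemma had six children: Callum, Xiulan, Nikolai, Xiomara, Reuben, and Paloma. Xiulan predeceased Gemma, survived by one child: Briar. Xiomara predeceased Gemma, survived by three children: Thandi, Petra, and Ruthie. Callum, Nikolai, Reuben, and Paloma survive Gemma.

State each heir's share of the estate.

Benedek takes one-half of 1,260,000 = 630,000. The remaining 630,000 passes to the descendants.
The descendants' portion (630,000) is divided into 6 shares of 105,000: Callum, Nikolai, Reuben, and Paloma each take 105,000; Xiulan's 105,000 share passes to Xiulan's issue; Xiomara's 105,000 share passes to Xiomara's issue.
Xiulan's share (105,000) passes entirely to Briar.
Xiomara's share (105,000) is divided into 3 shares of 35,000: Thandi, Petra, and Ruthie each take 35,000.

Benedek: 630,000; Callum: 105,000; Briar: 105,000; Nikolai: 105,000; Thandi: 35,000; Petra: 35,000; Ruthie: 35,000; Reuben: 105,000; Paloma: 105,000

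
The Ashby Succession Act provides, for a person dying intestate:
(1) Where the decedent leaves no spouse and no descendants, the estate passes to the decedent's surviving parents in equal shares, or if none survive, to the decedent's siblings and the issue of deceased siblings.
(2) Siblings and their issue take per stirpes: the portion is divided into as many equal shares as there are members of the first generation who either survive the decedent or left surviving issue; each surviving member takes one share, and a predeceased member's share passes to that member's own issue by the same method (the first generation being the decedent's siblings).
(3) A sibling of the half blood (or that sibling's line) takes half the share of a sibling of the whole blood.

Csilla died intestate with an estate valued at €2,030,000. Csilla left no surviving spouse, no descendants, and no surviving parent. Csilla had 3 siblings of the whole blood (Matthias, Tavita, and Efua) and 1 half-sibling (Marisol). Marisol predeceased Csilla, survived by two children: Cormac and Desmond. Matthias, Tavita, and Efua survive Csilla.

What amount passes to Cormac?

The entire €2,030,000 passes to the siblings and their issue.
Counting each half-blood sibling's line as half a unit, there are 7/2 units in €2,030,000, so one unit is €580,000. Whole-blood lines (Matthias, Tavita, and Efua) take €580,000 each; half-blood lines (Marisol) take €290,000 each.
Marisol's share (€290,000) is divided into 2 shares of €145,000: Cormac and Desmond each take €145,000.

Cormac receives €145,000.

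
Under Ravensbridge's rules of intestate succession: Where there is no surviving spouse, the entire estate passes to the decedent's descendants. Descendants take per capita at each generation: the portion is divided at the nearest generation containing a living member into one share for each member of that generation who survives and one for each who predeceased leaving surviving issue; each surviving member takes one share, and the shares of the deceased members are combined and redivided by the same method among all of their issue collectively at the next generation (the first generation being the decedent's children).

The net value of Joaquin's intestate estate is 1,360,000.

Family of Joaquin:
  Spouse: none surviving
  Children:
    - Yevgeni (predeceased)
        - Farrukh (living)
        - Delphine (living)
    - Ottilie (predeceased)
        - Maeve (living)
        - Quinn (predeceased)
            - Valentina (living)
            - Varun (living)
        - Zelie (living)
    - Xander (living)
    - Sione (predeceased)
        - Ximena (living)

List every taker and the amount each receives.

Farrukh: 170,000; Delphine: 170,000; Maeve: 170,000; Valentina: 85,000; Varun: 85,000; Zelie: 170,000; Xander: 340,000; Ximena: 170,000

The entire 1,360,000 passes to the descendants.
That amount (1,360,000) is divided at the children's generation into 4 shares of 340,000. Xander takes 340,000. The 3 shares of the deceased (Yevgeni, Ottilie, and Sione) are combined into a pool of 1,020,000.
That pool (1,020,000) is divided at the grandchildren's generation into 6 shares of 170,000. Farrukh, Delphine, Maeve, Zelie, and Ximena each take 170,000. The remaining share for the deceased Quinn (170,000) is carried to the next generation.
That pool (170,000) is divided at the great-grandchildren's generation equally among Valentina and Varun: 85,000 each.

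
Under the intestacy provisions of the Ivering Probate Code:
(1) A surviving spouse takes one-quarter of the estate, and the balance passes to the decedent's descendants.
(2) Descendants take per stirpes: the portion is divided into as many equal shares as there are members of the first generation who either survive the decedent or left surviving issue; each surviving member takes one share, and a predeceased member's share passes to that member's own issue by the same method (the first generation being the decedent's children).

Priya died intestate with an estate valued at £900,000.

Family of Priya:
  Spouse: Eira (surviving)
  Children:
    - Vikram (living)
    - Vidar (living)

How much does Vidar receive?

Vidar receives £337,500.

Eira takes one-quarter of £900,000 = £225,000. The remaining £675,000 passes to the descendants.
The descendants' portion (£675,000) is divided into 2 shares of £337,500: Vikram and Vidar each take £337,500.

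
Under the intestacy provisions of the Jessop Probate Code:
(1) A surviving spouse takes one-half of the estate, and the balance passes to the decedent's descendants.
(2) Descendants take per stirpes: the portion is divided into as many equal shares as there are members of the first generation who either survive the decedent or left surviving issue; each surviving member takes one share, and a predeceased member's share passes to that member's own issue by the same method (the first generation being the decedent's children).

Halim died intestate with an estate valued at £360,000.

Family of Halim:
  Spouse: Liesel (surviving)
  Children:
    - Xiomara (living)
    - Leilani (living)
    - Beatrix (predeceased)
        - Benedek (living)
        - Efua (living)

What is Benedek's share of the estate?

Liesel takes one-half of £360,000 = £180,000. The remaining £180,000 passes to the descendants.
The descendants' portion (£180,000) is divided into 3 shares of £60,000: Xiomara and Leilani each take £60,000; Beatrix's £60,000 share passes to Beatrix's issue.
Beatrix's share (£60,000) is divided into 2 shares of £30,000: Benedek and Efua each take £30,000.

Benedek receives £30,000.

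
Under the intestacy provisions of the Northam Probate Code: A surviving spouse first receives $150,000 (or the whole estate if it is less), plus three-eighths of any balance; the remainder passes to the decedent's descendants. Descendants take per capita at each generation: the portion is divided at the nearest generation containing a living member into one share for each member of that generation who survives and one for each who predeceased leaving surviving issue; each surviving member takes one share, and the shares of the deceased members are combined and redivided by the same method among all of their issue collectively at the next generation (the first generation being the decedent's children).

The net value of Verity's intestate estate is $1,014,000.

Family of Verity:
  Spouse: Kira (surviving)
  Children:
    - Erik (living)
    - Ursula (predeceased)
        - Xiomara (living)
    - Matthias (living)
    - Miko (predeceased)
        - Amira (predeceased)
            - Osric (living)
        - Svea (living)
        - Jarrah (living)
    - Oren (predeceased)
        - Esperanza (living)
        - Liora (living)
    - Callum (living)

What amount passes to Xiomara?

Kira first takes $150,000, leaving a balance of $864,000. Kira then takes three-eighths of the balance ($324,000), for a total of $474,000. The remaining $540,000 passes to the descendants.
The descendants' portion ($540,000) is divided at the children's generation into 6 shares of $90,000. Erik, Matthias, and Callum each take $90,000. The 3 shares of the deceased (Ursula, Miko, and Oren) are combined into a pool of $270,000.
That pool ($270,000) is divided at the grandchildren's generation into 6 shares of $45,000. Xiomara, Svea, Jarrah, Esperanza, and Liora each take $45,000. The remaining share for the deceased Amira ($45,000) is carried to the next generation.
That pool ($45,000) passes entirely to Osric, the sole taker at the great-grandchildren's generation.

Xiomara receives $45,000.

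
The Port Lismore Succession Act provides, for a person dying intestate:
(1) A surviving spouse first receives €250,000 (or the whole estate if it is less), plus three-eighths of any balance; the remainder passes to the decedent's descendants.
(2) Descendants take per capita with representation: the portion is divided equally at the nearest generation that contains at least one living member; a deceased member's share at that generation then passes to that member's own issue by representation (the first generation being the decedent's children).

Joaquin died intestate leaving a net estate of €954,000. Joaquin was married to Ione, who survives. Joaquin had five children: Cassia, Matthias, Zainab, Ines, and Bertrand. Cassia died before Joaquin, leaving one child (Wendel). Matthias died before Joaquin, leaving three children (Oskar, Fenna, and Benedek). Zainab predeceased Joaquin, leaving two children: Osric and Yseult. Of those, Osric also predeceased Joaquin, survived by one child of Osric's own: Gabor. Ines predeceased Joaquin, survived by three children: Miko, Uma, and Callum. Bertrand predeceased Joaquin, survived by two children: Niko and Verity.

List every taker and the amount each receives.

Ione: €514,000; Wendel: €40,000; Oskar: €40,000; Fenna: €40,000; Benedek: €40,000; Gabor: €40,000; Yseult: €40,000; Miko: €40,000; Uma: €40,000; Callum: €40,000; Niko: €40,000; Verity: €40,000

Ione first takes €250,000, leaving a balance of €704,000. Ione then takes three-eighths of the balance (€264,000), for a total of €514,000. The remaining €440,000 passes to the descendants.
No child survives, so the initial division is made at the grandchildren's generation.
The descendants' portion (€440,000) is divided into 11 shares of €40,000: Wendel, Oskar, Fenna, Benedek, Yseult, Miko, Uma, Callum, Niko, and Verity each take €40,000; Osric's €40,000 share passes to Osric's issue.
Osric's share (€40,000) passes entirely to Gabor.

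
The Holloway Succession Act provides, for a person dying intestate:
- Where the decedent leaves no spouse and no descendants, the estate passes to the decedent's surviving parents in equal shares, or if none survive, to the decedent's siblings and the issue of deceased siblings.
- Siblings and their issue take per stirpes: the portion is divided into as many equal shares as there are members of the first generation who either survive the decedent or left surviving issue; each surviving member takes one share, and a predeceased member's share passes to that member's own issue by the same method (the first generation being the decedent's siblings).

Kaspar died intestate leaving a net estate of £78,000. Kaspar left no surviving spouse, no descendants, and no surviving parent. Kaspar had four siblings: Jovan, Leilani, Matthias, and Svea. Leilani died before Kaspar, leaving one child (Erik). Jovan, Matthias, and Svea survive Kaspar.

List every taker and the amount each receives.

Jovan: £19,500; Erik: £19,500; Matthias: £19,500; Svea: £19,500

The entire £78,000 passes to the siblings and their issue.
That amount (£78,000) is divided into 4 shares of £19,500: Jovan, Matthias, and Svea each take £19,500; Leilani's £19,500 share passes to Leilani's issue.
Leilani's share (£19,500) passes entirely to Erik.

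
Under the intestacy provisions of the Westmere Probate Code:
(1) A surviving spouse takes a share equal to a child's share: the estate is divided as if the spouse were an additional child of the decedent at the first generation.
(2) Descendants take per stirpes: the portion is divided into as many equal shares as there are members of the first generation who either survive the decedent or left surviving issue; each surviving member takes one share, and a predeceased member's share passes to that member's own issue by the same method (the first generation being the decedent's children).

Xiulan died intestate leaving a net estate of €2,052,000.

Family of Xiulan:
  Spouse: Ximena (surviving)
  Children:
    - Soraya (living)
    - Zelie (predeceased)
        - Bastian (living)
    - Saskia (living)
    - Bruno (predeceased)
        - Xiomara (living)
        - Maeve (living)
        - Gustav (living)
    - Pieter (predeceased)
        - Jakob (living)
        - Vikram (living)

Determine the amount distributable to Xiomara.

Xiomara receives €114,000.

The spouse counts as an additional share at the children's level, so there are 6 primary shares of €342,000. Ximena takes one such share (€342,000).
The children's combined portion (€1,710,000) is divided into 5 shares of €342,000: Soraya and Saskia each take €342,000; Zelie's €342,000 share passes to Zelie's issue; Bruno's €342,000 share passes to Bruno's issue; Pieter's €342,000 share passes to Pieter's issue.
Zelie's share (€342,000) passes entirely to Bastian.
Bruno's share (€342,000) is divided into 3 shares of €114,000: Xiomara, Maeve, and Gustav each take €114,000.
Pieter's share (€342,000) is divided into 2 shares of €171,000: Jakob and Vikram each take €171,000.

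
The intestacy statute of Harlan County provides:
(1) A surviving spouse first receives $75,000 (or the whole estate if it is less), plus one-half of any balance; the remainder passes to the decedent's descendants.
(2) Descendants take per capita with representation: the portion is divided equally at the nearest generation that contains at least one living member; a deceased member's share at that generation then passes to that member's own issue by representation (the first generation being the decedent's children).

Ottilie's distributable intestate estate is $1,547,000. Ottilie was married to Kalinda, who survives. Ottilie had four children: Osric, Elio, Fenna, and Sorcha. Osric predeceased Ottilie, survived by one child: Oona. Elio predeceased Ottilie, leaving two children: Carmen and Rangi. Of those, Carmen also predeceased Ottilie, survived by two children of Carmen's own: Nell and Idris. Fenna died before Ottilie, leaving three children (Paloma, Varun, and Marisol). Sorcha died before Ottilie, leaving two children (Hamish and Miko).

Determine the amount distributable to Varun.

Varun receives $92,000.

Kalinda first takes $75,000, leaving a balance of $1,472,000. Kalinda then takes one-half of the balance ($736,000), for a total of $811,000. The remaining $736,000 passes to the descendants.
No child survives, so the initial division is made at the grandchildren's generation.
The descendants' portion ($736,000) is divided into 8 shares of $92,000: Oona, Rangi, Paloma, Varun, Marisol, Hamish, and Miko each take $92,000; Carmen's $92,000 share passes to Carmen's issue.
Carmen's share ($92,000) is divided into 2 shares of $46,000: Nell and Idris each take $46,000.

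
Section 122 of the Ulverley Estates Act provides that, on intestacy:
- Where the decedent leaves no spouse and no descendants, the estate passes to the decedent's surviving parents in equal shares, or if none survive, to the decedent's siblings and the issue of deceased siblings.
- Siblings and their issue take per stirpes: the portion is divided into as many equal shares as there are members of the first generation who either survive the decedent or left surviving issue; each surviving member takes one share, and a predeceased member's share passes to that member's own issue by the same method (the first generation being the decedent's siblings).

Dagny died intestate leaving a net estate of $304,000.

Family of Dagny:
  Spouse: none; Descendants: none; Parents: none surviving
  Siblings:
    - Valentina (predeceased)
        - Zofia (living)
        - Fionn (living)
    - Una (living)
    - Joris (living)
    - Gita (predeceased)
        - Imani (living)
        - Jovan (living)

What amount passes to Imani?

The entire $304,000 passes to the siblings and their issue.
That amount ($304,000) is divided into 4 shares of $76,000: Una and Joris each take $76,000; Valentina's $76,000 share passes to Valentina's issue; Gita's $76,000 share passes to Gita's issue.
Valentina's share ($76,000) is divided into 2 shares of $38,000: Zofia and Fionn each take $38,000.
Gita's share ($76,000) is divided into 2 shares of $38,000: Imani and Jovan each take $38,000.

Imani receives $38,000.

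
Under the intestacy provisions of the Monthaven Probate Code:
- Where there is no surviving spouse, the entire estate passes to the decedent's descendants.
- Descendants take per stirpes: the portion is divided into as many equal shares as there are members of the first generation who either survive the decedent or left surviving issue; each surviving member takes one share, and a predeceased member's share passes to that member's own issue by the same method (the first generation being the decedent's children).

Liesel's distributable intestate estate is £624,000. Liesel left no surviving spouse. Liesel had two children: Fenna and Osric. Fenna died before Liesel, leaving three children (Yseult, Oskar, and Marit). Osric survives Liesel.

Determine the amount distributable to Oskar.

Oskar receives £104,000.

The entire £624,000 passes to the descendants.
That amount (£624,000) is divided into 2 shares of £312,000: Osric takes £312,000; Fenna's £312,000 share passes to Fenna's issue.
Fenna's share (£312,000) is divided into 3 shares of £104,000: Yseult, Oskar, and Marit each take £104,000.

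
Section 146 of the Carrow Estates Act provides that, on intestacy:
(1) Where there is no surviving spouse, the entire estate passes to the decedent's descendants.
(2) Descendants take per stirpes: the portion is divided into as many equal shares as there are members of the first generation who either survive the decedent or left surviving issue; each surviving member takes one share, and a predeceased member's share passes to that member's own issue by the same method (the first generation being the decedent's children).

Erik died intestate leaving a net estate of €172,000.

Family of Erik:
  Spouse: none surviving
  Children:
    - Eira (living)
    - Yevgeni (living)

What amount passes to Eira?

The entire €172,000 passes to the descendants.
That amount (€172,000) is divided into 2 shares of €86,000: Eira and Yevgeni each take €86,000.

Eira receives €86,000.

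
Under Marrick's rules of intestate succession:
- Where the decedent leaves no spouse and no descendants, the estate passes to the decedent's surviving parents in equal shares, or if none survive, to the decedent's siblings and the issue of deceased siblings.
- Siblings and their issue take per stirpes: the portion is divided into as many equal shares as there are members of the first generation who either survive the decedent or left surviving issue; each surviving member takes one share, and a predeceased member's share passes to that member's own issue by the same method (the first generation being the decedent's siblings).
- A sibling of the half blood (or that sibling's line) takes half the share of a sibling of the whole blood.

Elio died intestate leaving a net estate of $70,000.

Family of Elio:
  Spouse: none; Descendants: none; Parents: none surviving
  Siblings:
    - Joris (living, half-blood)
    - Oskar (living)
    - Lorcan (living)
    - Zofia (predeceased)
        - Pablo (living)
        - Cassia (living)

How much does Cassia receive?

The entire $70,000 passes to the siblings and their issue.
Counting each half-blood sibling's line as half a unit, there are 7/2 units in $70,000, so one unit is $20,000. Whole-blood lines (Oskar, Lorcan, and Zofia) take $20,000 each; half-blood lines (Joris) take $10,000 each.
Zofia's share ($20,000) is divided into 2 shares of $10,000: Pablo and Cassia each take $10,000.

Cassia receives $10,000.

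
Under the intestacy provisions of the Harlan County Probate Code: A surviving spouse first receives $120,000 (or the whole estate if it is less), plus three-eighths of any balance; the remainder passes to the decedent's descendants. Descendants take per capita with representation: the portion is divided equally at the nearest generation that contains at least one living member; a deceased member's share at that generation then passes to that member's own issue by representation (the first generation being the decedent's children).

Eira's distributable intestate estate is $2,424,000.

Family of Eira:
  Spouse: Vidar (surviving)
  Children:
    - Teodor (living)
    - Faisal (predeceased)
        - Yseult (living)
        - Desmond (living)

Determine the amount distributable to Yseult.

Vidar first takes $120,000, leaving a balance of $2,304,000. Vidar then takes three-eighths of the balance ($864,000), for a total of $984,000. The remaining $1,440,000 passes to the descendants.
The descendants' portion ($1,440,000) is divided into 2 shares of $720,000: Teodor takes $720,000; Faisal's $720,000 share passes to Faisal's issue.
Faisal's share ($720,000) is divided into 2 shares of $360,000: Yseult and Desmond each take $360,000.

Yseult receives $360,000.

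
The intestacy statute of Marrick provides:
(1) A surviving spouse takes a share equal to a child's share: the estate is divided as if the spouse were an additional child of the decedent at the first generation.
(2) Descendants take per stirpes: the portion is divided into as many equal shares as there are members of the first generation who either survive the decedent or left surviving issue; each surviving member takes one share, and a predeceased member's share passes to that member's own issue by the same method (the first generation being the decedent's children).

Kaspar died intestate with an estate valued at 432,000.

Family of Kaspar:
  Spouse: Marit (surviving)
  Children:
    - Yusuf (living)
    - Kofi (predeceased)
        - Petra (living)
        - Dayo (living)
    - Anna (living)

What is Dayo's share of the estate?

Dayo receives 54,000.

The spouse counts as an additional share at the children's level, so there are 4 primary shares of 108,000. Marit takes one such share (108,000).
The children's combined portion (324,000) is divided into 3 shares of 108,000: Yusuf and Anna each take 108,000; Kofi's 108,000 share passes to Kofi's issue.
Kofi's share (108,000) is divided into 2 shares of 54,000: Petra and Dayo each take 54,000.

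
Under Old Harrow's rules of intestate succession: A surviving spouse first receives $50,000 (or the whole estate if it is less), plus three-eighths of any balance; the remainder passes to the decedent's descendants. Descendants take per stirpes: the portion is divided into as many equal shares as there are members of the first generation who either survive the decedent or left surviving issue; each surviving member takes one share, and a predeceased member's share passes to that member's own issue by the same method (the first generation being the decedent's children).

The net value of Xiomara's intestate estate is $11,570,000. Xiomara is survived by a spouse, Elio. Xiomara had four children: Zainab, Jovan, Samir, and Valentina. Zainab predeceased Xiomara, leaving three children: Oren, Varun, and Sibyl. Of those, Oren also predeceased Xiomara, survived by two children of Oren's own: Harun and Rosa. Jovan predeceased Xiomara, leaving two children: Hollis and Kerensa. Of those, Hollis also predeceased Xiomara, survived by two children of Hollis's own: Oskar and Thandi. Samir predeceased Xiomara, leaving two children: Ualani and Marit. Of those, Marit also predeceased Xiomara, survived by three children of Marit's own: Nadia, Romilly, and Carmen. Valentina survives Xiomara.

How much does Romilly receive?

Romilly receives $300,000.

Elio first takes $50,000, leaving a balance of $11,520,000. Elio then takes three-eighths of the balance ($4,320,000), for a total of $4,370,000. The remaining $7,200,000 passes to the descendants.
The descendants' portion ($7,200,000) is divided into 4 shares of $1,800,000: Valentina takes $1,800,000; Zainab's $1,800,000 share passes to Zainab's issue; Jovan's $1,800,000 share passes to Jovan's issue; Samir's $1,800,000 share passes to Samir's issue.
Zainab's share ($1,800,000) is divided into 3 shares of $600,000: Varun and Sibyl each take $600,000; Oren's $600,000 share passes to Oren's issue.
Oren's share ($600,000) is divided into 2 shares of $300,000: Harun and Rosa each take $300,000.
Jovan's share ($1,800,000) is divided into 2 shares of $900,000: Kerensa takes $900,000; Hollis's $900,000 share passes to Hollis's issue.
Hollis's share ($900,000) is divided into 2 shares of $450,000: Oskar and Thandi each take $450,000.
Samir's share ($1,800,000) is divided into 2 shares of $900,000: Ualani takes $900,000; Marit's $900,000 share passes to Marit's issue.
Marit's share ($900,000) is divided into 3 shares of $300,000: Nadia, Romilly, and Carmen each take $300,000.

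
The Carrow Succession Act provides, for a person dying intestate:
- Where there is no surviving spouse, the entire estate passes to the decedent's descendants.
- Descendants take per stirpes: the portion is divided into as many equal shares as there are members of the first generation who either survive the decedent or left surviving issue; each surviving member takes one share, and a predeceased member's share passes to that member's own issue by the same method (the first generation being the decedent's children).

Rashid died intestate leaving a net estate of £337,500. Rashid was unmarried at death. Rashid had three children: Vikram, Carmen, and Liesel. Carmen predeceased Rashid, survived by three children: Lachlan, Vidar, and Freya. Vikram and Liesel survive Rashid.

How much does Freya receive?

The entire £337,500 passes to the descendants.
That amount (£337,500) is divided into 3 shares of £112,500: Vikram and Liesel each take £112,500; Carmen's £112,500 share passes to Carmen's issue.
Carmen's share (£112,500) is divided into 3 shares of £37,500: Lachlan, Vidar, and Freya each take £37,500.

Freya receives £37,500.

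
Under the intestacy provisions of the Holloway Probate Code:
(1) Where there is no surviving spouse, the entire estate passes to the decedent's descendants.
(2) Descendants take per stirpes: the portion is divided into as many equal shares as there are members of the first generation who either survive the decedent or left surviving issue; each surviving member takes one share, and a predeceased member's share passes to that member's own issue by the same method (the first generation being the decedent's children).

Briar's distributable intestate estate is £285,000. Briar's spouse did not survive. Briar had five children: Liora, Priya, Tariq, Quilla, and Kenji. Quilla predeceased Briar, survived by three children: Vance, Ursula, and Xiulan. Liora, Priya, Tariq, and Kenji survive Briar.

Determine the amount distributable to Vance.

The entire £285,000 passes to the descendants.
That amount (£285,000) is divided into 5 shares of £57,000: Liora, Priya, Tariq, and Kenji each take £57,000; Quilla's £57,000 share passes to Quilla's issue.
Quilla's share (£57,000) is divided into 3 shares of £19,000: Vance, Ursula, and Xiulan each take £19,000.

Vance receives £19,000.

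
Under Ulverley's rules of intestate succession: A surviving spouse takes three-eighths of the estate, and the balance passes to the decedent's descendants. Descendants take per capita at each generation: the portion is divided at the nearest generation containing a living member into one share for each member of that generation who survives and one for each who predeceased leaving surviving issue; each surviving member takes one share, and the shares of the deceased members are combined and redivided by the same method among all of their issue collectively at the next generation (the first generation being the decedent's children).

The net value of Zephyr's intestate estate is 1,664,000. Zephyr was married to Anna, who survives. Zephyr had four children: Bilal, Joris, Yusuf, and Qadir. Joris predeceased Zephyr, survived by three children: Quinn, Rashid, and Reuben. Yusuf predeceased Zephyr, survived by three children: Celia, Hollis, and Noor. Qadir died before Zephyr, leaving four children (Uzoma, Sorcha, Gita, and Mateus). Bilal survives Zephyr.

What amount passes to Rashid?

Anna takes three-eighths of 1,664,000 = 624,000. The remaining 1,040,000 passes to the descendants.
The descendants' portion (1,040,000) is divided at the children's generation into 4 shares of 260,000. Bilal takes 260,000. The 3 shares of the deceased (Joris, Yusuf, and Qadir) are combined into a pool of 780,000.
That pool (780,000) is divided at the grandchildren's generation equally among Quinn, Rashid, Reuben, Celia, Hollis, Noor, Uzoma, Sorcha, Gita, and Mateus: 78,000 each.

Rashid receives 78,000.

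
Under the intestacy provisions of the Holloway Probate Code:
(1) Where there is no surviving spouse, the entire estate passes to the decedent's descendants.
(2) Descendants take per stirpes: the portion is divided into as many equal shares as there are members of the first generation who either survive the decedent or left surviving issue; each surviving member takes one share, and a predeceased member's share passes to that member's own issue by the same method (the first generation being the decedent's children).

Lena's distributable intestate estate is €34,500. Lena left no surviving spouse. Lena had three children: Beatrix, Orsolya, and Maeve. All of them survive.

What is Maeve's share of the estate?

The entire €34,500 passes to the descendants.
That amount (€34,500) is divided into 3 shares of €11,500: Beatrix, Orsolya, and Maeve each take €11,500.

Maeve receives €11,500.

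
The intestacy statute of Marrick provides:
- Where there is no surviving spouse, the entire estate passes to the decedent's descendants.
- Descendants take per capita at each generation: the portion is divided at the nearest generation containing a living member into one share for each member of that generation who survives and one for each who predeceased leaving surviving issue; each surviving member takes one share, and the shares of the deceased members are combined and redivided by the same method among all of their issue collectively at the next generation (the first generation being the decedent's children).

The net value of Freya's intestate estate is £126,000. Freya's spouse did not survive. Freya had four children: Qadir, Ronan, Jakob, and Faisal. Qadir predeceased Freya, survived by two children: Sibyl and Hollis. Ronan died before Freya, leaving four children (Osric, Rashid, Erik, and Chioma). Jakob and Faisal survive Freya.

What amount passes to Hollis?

Hollis receives £10,500.

The entire £126,000 passes to the descendants.
That amount (£126,000) is divided at the children's generation into 4 shares of £31,500. Jakob and Faisal each take £31,500. The 2 shares of the deceased (Qadir and Ronan) are combined into a pool of £63,000.
That pool (£63,000) is divided at the grandchildren's generation equally among Sibyl, Hollis, Osric, Rashid, Erik, and Chioma: £10,500 each.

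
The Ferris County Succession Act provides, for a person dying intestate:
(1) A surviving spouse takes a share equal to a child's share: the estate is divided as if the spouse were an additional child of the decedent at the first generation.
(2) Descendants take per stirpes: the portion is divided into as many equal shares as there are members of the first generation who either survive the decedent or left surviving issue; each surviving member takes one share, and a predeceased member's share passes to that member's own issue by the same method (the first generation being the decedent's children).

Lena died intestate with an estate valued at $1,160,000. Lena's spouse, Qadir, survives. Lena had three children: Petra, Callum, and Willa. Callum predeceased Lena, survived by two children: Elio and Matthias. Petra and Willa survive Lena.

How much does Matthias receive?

The spouse counts as an additional share at the children's level, so there are 4 primary shares of $290,000. Qadir takes one such share ($290,000).
The children's combined portion ($870,000) is divided into 3 shares of $290,000: Petra and Willa each take $290,000; Callum's $290,000 share passes to Callum's issue.
Callum's share ($290,000) is divided into 2 shares of $145,000: Elio and Matthias each take $145,000.

Matthias receives $145,000.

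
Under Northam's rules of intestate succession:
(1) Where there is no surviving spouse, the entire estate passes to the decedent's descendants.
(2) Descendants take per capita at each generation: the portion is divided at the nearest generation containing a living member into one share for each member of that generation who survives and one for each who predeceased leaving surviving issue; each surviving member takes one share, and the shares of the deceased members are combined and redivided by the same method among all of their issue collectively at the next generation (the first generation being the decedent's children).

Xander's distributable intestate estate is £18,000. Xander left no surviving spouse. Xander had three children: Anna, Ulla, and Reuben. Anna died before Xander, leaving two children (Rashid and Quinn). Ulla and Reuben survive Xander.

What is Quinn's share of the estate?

The entire £18,000 passes to the descendants.
That amount (£18,000) is divided at the children's generation into 3 shares of £6,000. Ulla and Reuben each take £6,000. The remaining share for the deceased Anna (£6,000) is carried to the next generation.
That pool (£6,000) is divided at the grandchildren's generation equally among Rashid and Quinn: £3,000 each.

Quinn receives £3,000.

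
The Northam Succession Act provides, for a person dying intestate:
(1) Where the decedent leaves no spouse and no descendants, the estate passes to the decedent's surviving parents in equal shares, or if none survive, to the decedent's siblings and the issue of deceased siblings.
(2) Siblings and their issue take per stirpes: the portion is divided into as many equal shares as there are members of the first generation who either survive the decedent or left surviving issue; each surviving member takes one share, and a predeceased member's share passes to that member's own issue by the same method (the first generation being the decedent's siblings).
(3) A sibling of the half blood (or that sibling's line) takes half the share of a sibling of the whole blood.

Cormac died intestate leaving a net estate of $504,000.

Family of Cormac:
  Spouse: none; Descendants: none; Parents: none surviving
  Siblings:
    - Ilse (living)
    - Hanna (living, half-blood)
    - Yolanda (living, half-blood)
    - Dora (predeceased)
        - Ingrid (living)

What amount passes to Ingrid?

Ingrid receives $168,000.

The entire $504,000 passes to the siblings and their issue.
Counting each half-blood sibling's line as half a unit, there are 3 units in $504,000, so one unit is $168,000. Whole-blood lines (Ilse and Dora) take $168,000 each; half-blood lines (Hanna and Yolanda) take $84,000 each.
Dora's share ($168,000) passes entirely to Ingrid.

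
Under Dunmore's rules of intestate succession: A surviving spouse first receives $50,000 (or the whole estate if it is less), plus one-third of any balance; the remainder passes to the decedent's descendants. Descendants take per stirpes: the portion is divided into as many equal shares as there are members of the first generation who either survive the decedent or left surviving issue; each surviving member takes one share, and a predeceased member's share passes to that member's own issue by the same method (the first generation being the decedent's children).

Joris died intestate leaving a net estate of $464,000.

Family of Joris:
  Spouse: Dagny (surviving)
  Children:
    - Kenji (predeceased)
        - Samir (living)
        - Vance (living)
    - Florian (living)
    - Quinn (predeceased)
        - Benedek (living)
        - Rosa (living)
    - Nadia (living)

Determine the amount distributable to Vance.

Vance receives $34,500.

Dagny first takes $50,000, leaving a balance of $414,000. Dagny then takes one-third of the balance ($138,000), for a total of $188,000. The remaining $276,000 passes to the descendants.
The descendants' portion ($276,000) is divided into 4 shares of $69,000: Florian and Nadia each take $69,000; Kenji's $69,000 share passes to Kenji's issue; Quinn's $69,000 share passes to Quinn's issue.
Kenji's share ($69,000) is divided into 2 shares of $34,500: Samir and Vance each take $34,500.
Quinn's share ($69,000) is divided into 2 shares of $34,500: Benedek and Rosa each take $34,500.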